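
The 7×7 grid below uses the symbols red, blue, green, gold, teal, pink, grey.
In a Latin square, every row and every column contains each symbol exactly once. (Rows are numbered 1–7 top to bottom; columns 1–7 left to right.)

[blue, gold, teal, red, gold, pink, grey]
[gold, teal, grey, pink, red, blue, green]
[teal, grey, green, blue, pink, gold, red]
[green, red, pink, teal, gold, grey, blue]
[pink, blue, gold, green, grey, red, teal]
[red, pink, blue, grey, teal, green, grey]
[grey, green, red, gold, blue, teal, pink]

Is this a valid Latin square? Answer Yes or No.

No

Row 6 contains grey twice (at columns 4 and 7); row 1 is also not a permutation.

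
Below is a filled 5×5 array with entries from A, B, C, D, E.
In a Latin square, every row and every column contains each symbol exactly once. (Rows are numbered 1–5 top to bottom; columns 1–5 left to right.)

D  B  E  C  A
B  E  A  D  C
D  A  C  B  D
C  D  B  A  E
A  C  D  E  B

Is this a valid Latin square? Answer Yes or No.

No

Column 1 contains D twice (at rows 1 and 3), so it is not a permutation.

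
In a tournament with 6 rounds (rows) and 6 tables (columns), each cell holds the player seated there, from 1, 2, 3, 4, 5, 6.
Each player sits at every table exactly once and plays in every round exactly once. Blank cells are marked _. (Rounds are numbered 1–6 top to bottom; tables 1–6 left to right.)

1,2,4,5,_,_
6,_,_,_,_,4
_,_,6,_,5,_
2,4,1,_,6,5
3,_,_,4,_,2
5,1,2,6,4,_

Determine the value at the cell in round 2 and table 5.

Round 1, table 5: round 1 has {1, 2, 4, 5} and table 5 has {4, 5, 6}, leaving only 3.
Round 1, table 6: round 1 has {1, 2, 3, 4, 5} and table 6 has {2, 4, 5}, leaving only 6.
Round 3, table 1: round 3 has {5, 6} and table 1 has {1, 2, 3, 5, 6}, leaving only 4.
Round 3, table 2: round 3 has {4, 5, 6} and table 2 has {1, 2, 4}, leaving only 3.
Round 2, table 2: round 2 has {4, 6} and table 2 has {1, 2, 3, 4}, leaving only 5.
Round 2, table 3: round 2 has {4, 5, 6} and table 3 has {1, 2, 4, 6}, leaving only 3.
Round 3, table 6: round 3 has {3, 4, 5, 6} and table 6 has {2, 4, 5, 6}, leaving only 1.
Round 3, table 4: round 3 has {1, 3, 4, 5, 6} and table 4 has {4, 5, 6}, leaving only 2.
Round 2, table 4: round 2 has {3, 4, 5, 6} and table 4 has {2, 4, 5, 6}, leaving only 1.
Round 2 already has {1, 3, 4, 5, 6} and table 5 already has {3, 4, 5, 6}, so round 2, table 5 must be 2.

2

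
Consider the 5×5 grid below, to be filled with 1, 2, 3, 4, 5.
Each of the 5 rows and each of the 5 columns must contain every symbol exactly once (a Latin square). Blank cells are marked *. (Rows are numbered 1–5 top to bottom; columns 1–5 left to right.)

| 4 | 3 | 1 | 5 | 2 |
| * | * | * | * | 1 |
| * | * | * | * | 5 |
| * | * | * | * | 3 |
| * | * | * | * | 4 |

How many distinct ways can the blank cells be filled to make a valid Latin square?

Row 2, column 1: eliminating its row and column leaves {2, 3, 5}.
Row 2, column 2: eliminating its row and column leaves {2, 4, 5}.
Row 2, column 3: eliminating its row and column leaves {2, 3, 4, 5}.
Row 2, column 4: eliminating its row and column leaves {2, 3, 4}.
Row 3, column 1: eliminating its row and column leaves {1, 2, 3}.
Row 3, column 2: eliminating its row and column leaves {1, 2, 4}.
Row 3, column 3: eliminating its row and column leaves {2, 3, 4}.
Row 3, column 4: eliminating its row and column leaves {1, 2, 3, 4}.
Row 4, column 1: eliminating its row and column leaves {1, 2, 5}.
Row 4, column 2: eliminating its row and column leaves {1, 2, 4, 5}.
Row 4, column 3: eliminating its row and column leaves {2, 4, 5}.
Row 4, column 4: eliminating its row and column leaves {1, 2, 4}.
Row 5, column 1: eliminating its row and column leaves {1, 2, 3, 5}.
Row 5, column 2: eliminating its row and column leaves {1, 2, 5}.
Row 5, column 3: eliminating its row and column leaves {2, 3, 5}.
Row 5, column 4: eliminating its row and column leaves {1, 2, 3}.
Enumerating the assignments across these blanks that avoid any row or column repeat gives 56 completions.

56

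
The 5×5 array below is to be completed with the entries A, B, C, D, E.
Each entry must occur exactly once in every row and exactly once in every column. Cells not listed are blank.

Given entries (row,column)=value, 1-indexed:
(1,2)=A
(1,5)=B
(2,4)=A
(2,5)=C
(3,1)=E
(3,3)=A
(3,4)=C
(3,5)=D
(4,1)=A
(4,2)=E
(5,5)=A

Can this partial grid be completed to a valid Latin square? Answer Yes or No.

No

Row 4, column 5: row 4 together with column 5 already contain {A, B, C, D, E} — every symbol — so nothing can go there. The grid has no valid completion.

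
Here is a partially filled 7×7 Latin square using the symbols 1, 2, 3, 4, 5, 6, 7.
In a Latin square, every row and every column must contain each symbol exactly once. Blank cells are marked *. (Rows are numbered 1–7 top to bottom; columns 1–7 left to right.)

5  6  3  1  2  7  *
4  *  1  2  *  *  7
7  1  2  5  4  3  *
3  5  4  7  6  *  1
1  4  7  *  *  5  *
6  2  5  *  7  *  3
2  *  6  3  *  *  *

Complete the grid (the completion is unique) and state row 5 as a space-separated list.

1 4 7 6 3 5 2

Row 5, column 4: row 5 has {1, 4, 5, 7} and column 4 has {1, 2, 3, 5, 7}, leaving only 6.
Row 5, column 5: row 5 has {1, 4, 5, 6, 7} and column 5 has {2, 4, 6, 7}, leaving only 3.
Row 5, column 7: row 5 has {1, 3, 4, 5, 6, 7} and column 7 has {1, 3, 7}, leaving only 2.
So row 5 reads: 1 4 7 6 3 5 2.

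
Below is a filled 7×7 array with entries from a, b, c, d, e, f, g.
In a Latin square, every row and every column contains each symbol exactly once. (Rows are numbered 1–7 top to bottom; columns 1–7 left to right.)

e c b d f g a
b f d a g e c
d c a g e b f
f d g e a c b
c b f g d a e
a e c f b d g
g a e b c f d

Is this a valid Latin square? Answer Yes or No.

Every row is a permutation, but column 4 contains g twice (at rows 3 and 5).

No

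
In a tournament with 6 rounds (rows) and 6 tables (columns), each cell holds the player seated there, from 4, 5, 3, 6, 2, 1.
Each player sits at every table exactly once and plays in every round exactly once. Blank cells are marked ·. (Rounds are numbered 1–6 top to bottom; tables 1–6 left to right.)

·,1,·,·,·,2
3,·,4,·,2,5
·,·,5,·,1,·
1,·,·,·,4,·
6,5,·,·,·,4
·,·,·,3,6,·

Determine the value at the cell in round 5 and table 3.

Round 2, table 2: round 2 has {4, 5, 3, 2} and table 2 has {5, 1}, leaving only 6.
Round 2, table 4: round 2 has {4, 5, 3, 6, 2} and table 4 has {3}, leaving only 1.
Round 5, table 4: round 5 has {4, 5, 6} and table 4 has {3, 1}, leaving only 2.
Round 5, table 5: round 5 has {4, 5, 6, 2} and table 5 has {4, 6, 2, 1}, leaving only 3.
Round 5 already has {4, 5, 3, 6, 2} and table 3 already has {4, 5}, so round 5, table 3 must be 1.

1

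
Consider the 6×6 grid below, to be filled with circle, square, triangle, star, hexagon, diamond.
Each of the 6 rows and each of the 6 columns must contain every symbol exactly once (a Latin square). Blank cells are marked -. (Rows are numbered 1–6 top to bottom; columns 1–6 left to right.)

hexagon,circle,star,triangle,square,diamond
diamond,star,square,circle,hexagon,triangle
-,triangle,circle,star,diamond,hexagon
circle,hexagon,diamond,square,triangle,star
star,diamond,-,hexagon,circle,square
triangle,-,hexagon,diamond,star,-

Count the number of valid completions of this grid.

Row 3, column 1: eliminating its row and column leaves {square}.
Row 5, column 3: eliminating its row and column leaves {triangle}.
Row 6, column 2: eliminating its row and column leaves {square}.
Row 6, column 6: eliminating its row and column leaves {circle}.
Only one assignment across all blanks avoids any row or column repeat, giving 1 completion.

1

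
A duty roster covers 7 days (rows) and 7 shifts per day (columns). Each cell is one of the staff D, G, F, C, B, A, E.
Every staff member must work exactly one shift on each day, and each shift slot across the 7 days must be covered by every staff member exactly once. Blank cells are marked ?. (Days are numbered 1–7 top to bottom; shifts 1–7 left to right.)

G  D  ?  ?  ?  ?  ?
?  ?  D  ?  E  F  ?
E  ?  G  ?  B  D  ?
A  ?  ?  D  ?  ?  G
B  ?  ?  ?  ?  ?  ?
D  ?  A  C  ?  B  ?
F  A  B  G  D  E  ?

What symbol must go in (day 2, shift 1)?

C

Day 2 already has {D, F, E} and shift 1 already has {D, G, F, B, A, E}, so day 2, shift 1 must be C.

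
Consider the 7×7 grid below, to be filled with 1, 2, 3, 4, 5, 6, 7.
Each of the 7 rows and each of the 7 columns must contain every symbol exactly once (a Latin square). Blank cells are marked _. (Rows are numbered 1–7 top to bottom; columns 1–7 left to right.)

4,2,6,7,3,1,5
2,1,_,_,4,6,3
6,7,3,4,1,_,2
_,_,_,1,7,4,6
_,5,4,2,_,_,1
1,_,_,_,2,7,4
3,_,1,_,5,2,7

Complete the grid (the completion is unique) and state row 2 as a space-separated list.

Row 2, column 4: row 2 has {1, 2, 3, 4, 6} and column 4 has {1, 2, 4, 7}, leaving only 5.
Row 2, column 3: row 2 has {1, 2, 3, 4, 5, 6} and column 3 has {1, 3, 4, 6}, leaving only 7.
So row 2 reads: 2 1 7 5 4 6 3.

2 1 7 5 4 6 3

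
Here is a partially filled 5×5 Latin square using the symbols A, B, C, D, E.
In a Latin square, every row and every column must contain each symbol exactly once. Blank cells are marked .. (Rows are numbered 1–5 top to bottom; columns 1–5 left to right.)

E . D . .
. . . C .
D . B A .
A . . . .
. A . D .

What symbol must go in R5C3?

Row 1, column 4: row 1 has {D, E} and column 4 has {A, C, D}, leaving only B.
Row 1, column 2: row 1 has {B, D, E} and column 2 has {A}, leaving only C.
Row 1, column 5: row 1 has {B, C, D, E} and column 5 has {}, leaving only A.
Row 2, column 1: row 2 has {C} and column 1 has {A, D, E}, leaving only B.
Row 3, column 2: row 3 has {A, B, D} and column 2 has {A, C}, leaving only E.
Row 2, column 2: row 2 has {B, C} and column 2 has {A, C, E}, leaving only D.
Row 2, column 5: row 2 has {B, C, D} and column 5 has {A}, leaving only E.
Row 2, column 3: row 2 has {B, C, D, E} and column 3 has {B, D}, leaving only A.
Row 3, column 5: row 3 has {A, B, D, E} and column 5 has {A, E}, leaving only C.
Row 4, column 2: row 4 has {A} and column 2 has {A, C, D, E}, leaving only B.
Row 4, column 4: row 4 has {A, B} and column 4 has {A, B, C, D}, leaving only E.
Row 4, column 3: row 4 has {A, B, E} and column 3 has {A, B, D}, leaving only C.
Row 5 already has {A, D} and column 3 already has {A, B, C, D}, so row 5, column 3 must be E.

E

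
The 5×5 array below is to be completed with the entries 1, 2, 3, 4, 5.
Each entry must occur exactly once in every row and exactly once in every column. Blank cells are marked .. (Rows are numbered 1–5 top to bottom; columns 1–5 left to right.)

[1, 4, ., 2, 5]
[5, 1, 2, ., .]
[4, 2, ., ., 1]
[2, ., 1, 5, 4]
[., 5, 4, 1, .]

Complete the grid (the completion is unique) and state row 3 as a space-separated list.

Row 3, column 4: row 3 has {1, 2, 4} and column 4 has {1, 2, 5}, leaving only 3.
Row 3, column 3: row 3 has {1, 2, 3, 4} and column 3 has {1, 2, 4}, leaving only 5.
So row 3 reads: 4 2 5 3 1.

4 2 5 3 1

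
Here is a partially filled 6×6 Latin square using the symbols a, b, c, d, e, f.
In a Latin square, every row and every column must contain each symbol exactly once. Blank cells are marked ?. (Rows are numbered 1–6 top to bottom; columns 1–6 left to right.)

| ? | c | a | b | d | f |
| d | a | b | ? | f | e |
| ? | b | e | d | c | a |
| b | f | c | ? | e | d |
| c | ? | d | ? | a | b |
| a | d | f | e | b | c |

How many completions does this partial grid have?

Row 1, column 1: eliminating its row and column leaves {e}.
Row 2, column 4: eliminating its row and column leaves {c}.
Row 3, column 1: eliminating its row and column leaves {f}.
Row 4, column 4: eliminating its row and column leaves {a}.
Row 5, column 2: eliminating its row and column leaves {e}.
Row 5, column 4: eliminating its row and column leaves {f}.
Only one assignment across all blanks avoids any row or column repeat, giving 1 completion.

1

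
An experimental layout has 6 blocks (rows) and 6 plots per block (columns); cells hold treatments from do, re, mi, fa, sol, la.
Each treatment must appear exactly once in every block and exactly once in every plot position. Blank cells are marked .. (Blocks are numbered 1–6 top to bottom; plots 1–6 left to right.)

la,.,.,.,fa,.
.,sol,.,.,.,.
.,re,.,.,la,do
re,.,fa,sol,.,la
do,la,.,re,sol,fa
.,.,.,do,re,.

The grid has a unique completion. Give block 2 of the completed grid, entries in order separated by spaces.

fa sol do la mi re

Block 1, plot 4: block 1 has {fa, la} and plot 4 has {do, re, sol}, leaving only mi.
Block 1, plot 2: block 1 has {mi, fa, la} and plot 2 has {re, sol, la}, leaving only do.
Block 3, plot 4: block 3 has {do, re, la} and plot 4 has {do, re, mi, sol}, leaving only fa.
Block 2, plot 4: block 2 has {sol} and plot 4 has {do, re, mi, fa, sol}, leaving only la.
Block 4, plot 2: block 4 has {re, fa, sol, la} and plot 2 has {do, re, sol, la}, leaving only mi.
Block 4, plot 5: block 4 has {re, mi, fa, sol, la} and plot 5 has {re, fa, sol, la}, leaving only do.
Block 2, plot 5: block 2 has {sol, la} and plot 5 has {do, re, fa, sol, la}, leaving only mi.
Block 2, plot 1: block 2 has {mi, sol, la} and plot 1 has {do, re, la}, leaving only fa.
Block 2, plot 6: block 2 has {mi, fa, sol, la} and plot 6 has {do, fa, la}, leaving only re.
Block 2, plot 3: block 2 has {re, mi, fa, sol, la} and plot 3 has {fa}, leaving only do.
So block 2 reads: fa sol do la mi re.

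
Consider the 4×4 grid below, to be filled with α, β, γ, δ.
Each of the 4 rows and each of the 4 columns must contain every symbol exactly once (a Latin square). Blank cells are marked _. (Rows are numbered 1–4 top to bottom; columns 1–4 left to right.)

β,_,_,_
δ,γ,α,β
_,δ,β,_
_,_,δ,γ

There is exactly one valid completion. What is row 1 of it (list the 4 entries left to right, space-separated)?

β α γ δ

Row 1, column 2: row 1 has {β} and column 2 has {γ, δ}, leaving only α.
Row 1, column 3: row 1 has {α, β} and column 3 has {α, β, δ}, leaving only γ.
Row 1, column 4: row 1 has {α, β, γ} and column 4 has {β, γ}, leaving only δ.
So row 1 reads: β α γ δ.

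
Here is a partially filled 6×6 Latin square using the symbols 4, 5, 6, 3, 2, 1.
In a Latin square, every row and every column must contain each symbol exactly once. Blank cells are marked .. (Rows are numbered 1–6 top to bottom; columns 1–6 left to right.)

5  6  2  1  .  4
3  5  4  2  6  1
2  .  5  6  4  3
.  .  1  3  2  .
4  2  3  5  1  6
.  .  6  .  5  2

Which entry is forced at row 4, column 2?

4

Row 4 already has {3, 2, 1} and column 2 already has {5, 6, 2}, so row 4, column 2 must be 4.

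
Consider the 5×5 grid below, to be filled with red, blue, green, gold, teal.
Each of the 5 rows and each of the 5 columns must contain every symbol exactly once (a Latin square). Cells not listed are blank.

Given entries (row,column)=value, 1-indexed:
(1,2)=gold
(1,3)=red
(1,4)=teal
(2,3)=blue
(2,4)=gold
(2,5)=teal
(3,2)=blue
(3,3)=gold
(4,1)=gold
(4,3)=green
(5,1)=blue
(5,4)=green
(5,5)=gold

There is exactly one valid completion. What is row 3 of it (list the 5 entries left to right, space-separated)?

teal blue gold red green

Row 3, column 4: row 3 has {blue, gold} and column 4 has {green, gold, teal}, leaving only red.
Row 3, column 5: row 3 has {red, blue, gold} and column 5 has {gold, teal}, leaving only green.
Row 3, column 1: row 3 has {red, blue, green, gold} and column 1 has {blue, gold}, leaving only teal.
So row 3 reads: teal blue gold red green.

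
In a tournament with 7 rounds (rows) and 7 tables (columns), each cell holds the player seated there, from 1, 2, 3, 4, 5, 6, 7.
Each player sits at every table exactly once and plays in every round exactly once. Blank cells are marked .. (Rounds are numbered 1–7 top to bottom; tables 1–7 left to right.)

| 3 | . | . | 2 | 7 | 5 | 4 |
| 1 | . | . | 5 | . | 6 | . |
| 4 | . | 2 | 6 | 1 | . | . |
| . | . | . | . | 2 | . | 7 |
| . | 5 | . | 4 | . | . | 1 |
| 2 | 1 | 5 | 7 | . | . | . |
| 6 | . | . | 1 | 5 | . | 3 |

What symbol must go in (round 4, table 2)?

Round 1, table 2: round 1 has {2, 3, 4, 5, 7} and table 2 has {1, 5}, leaving only 6.
Round 1, table 3: round 1 has {2, 3, 4, 5, 6, 7} and table 3 has {2, 5}, leaving only 1.
Round 2, table 7: round 2 has {1, 5, 6} and table 7 has {1, 3, 4, 7}, leaving only 2.
Round 3, table 7: round 3 has {1, 2, 4, 6} and table 7 has {1, 2, 3, 4, 7}, leaving only 5.
Round 4, table 1: round 4 has {2, 7} and table 1 has {1, 2, 3, 4, 6}, leaving only 5.
Round 4, table 4: round 4 has {2, 5, 7} and table 4 has {1, 2, 4, 5, 6, 7}, leaving only 3.
Round 4 already has {2, 3, 5, 7} and table 2 already has {1, 5, 6}, so round 4, table 2 must be 4.

4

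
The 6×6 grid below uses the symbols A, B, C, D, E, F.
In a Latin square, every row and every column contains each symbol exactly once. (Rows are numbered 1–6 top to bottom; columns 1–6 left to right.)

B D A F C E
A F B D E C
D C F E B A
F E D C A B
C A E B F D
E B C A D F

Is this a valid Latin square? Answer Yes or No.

Each row is a permutation of the 6 symbols, and so is each column.

Yes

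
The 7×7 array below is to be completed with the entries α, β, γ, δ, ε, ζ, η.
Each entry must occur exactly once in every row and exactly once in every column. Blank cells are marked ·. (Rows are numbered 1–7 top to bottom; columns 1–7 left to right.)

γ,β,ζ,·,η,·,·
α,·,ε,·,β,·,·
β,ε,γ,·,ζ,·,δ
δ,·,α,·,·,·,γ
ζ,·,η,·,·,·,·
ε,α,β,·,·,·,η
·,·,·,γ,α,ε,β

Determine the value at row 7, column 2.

ζ

Row 2, column 7: row 2 has {α, β, ε} and column 7 has {β, γ, δ, η}, leaving only ζ.
Row 4, column 5: row 4 has {α, γ, δ} and column 5 has {α, β, ζ, η}, leaving only ε.
Row 7, column 1: row 7 has {α, β, γ, ε} and column 1 has {α, β, γ, δ, ε, ζ}, leaving only η.
Row 7, column 3: row 7 has {α, β, γ, ε, η} and column 3 has {α, β, γ, ε, ζ, η}, leaving only δ.
Row 7 already has {α, β, γ, δ, ε, η} and column 2 already has {α, β, ε}, so row 7, column 2 must be ζ.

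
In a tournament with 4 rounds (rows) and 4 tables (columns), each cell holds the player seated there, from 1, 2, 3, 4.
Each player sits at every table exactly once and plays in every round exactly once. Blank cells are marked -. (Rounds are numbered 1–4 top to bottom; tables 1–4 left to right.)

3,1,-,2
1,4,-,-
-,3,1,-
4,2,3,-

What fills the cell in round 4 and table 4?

Round 4 already has {2, 3, 4} and table 4 already has {2}, so round 4, table 4 must be 1.

1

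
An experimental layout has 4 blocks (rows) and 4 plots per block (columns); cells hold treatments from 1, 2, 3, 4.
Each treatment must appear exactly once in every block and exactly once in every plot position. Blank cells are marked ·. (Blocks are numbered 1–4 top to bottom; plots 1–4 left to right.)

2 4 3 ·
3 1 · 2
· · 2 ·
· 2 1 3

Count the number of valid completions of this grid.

Block 1, plot 4: eliminating its block and plot leaves {1}.
Block 2, plot 3: eliminating its block and plot leaves {4}.
Block 3, plot 1: eliminating its block and plot leaves {1, 4}.
Block 3, plot 2: eliminating its block and plot leaves {3}.
Block 3, plot 4: eliminating its block and plot leaves {1, 4}.
Block 4, plot 1: eliminating its block and plot leaves {4}.
Only one assignment across all blanks avoids any block or plot repeat, giving 1 completion.

1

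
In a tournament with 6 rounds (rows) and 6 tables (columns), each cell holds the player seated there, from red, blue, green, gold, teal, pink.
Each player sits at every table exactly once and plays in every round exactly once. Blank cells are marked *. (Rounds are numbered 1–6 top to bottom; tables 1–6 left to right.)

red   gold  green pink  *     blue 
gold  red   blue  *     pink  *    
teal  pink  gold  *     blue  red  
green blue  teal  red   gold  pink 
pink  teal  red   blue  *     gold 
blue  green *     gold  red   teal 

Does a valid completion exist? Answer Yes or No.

Yes

No round or table among the givens repeats a symbol, and propagating forced cells runs into no contradiction.
One valid completion exists (for instance, red gold green pink teal blue / gold red blue teal pink green / teal pink gold green blue red / green blue teal red gold pink / pink teal red blue green gold / blue green pink gold red teal).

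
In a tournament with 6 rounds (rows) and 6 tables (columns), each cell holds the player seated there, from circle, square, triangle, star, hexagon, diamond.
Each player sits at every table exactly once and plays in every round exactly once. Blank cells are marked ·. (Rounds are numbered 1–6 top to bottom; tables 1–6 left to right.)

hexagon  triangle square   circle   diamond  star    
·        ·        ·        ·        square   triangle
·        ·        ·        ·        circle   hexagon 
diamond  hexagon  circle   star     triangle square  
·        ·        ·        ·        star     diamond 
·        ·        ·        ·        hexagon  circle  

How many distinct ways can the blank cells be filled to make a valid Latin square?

20

Round 2, table 1: eliminating its round and table leaves {circle, star}.
Round 2, table 2: eliminating its round and table leaves {circle, star, diamond}.
Round 2, table 3: eliminating its round and table leaves {star, hexagon, diamond}.
Round 2, table 4: eliminating its round and table leaves {hexagon, diamond}.
Round 3, table 1: eliminating its round and table leaves {square, triangle, star}.
Round 3, table 2: eliminating its round and table leaves {square, star, diamond}.
Round 3, table 3: eliminating its round and table leaves {triangle, star, diamond}.
Round 3, table 4: eliminating its round and table leaves {square, triangle, diamond}.
Round 5, table 1: eliminating its round and table leaves {circle, square, triangle}.
Round 5, table 2: eliminating its round and table leaves {circle, square}.
Round 5, table 3: eliminating its round and table leaves {triangle, hexagon}.
Round 5, table 4: eliminating its round and table leaves {square, triangle, hexagon}.
Round 6, table 1: eliminating its round and table leaves {square, triangle, star}.
Round 6, table 2: eliminating its round and table leaves {square, star, diamond}.
Round 6, table 3: eliminating its round and table leaves {triangle, star, diamond}.
Round 6, table 4: eliminating its round and table leaves {square, triangle, diamond}.
Enumerating the assignments across these blanks that avoid any round or table repeat gives 20 completions.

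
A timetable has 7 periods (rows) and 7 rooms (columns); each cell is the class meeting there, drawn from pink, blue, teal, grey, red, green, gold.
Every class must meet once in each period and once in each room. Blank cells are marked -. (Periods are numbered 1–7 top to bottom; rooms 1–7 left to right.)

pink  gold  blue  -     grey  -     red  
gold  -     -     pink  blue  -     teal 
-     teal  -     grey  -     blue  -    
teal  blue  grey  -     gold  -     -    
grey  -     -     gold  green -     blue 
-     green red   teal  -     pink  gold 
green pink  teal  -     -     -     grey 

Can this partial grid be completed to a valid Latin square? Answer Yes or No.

Period 6, room 5: period 6 together with room 5 already contain {pink, blue, teal, grey, red, green, gold} — every symbol — so nothing can go there. The grid has no valid completion.

No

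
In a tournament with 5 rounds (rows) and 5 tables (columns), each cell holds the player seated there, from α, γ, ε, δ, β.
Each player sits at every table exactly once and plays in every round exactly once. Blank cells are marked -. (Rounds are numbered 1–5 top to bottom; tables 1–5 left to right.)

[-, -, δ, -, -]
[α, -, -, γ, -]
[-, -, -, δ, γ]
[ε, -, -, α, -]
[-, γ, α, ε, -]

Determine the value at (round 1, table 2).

ε

Round 1, table 4: round 1 has {δ} and table 4 has {α, γ, ε, δ}, leaving only β.
Round 1, table 1: round 1 has {δ, β} and table 1 has {α, ε}, leaving only γ.
Round 3, table 1: round 3 has {γ, δ} and table 1 has {α, γ, ε}, leaving only β.
Round 3, table 3: round 3 has {γ, δ, β} and table 3 has {α, δ}, leaving only ε.
Round 2, table 3: round 2 has {α, γ} and table 3 has {α, ε, δ}, leaving only β.
Round 3, table 2: round 3 has {γ, ε, δ, β} and table 2 has {γ}, leaving only α.
Round 1 already has {γ, δ, β} and table 2 already has {α, γ}, so round 1, table 2 must be ε.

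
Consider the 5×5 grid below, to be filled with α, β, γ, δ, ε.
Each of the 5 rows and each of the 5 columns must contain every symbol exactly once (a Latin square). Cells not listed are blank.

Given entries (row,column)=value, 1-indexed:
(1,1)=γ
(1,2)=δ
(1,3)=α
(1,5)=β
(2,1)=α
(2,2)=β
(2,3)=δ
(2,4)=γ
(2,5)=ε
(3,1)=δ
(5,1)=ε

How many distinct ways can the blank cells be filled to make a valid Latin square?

Row 1, column 4: eliminating its row and column leaves {ε}.
Row 3, column 2: eliminating its row and column leaves {α, γ, ε}.
Row 3, column 3: eliminating its row and column leaves {β, γ, ε}.
Row 3, column 4: eliminating its row and column leaves {α, β, ε}.
Row 3, column 5: eliminating its row and column leaves {α, γ}.
Row 4, column 1: eliminating its row and column leaves {β}.
Row 4, column 2: eliminating its row and column leaves {α, γ, ε}.
Row 4, column 3: eliminating its row and column leaves {β, γ, ε}.
Row 4, column 4: eliminating its row and column leaves {α, β, δ, ε}.
Row 4, column 5: eliminating its row and column leaves {α, γ, δ}.
Row 5, column 2: eliminating its row and column leaves {α, γ}.
Row 5, column 3: eliminating its row and column leaves {β, γ}.
Row 5, column 4: eliminating its row and column leaves {α, β, δ}.
Row 5, column 5: eliminating its row and column leaves {α, γ, δ}.
Enumerating the assignments across these blanks that avoid any row or column repeat gives 6 completions.

6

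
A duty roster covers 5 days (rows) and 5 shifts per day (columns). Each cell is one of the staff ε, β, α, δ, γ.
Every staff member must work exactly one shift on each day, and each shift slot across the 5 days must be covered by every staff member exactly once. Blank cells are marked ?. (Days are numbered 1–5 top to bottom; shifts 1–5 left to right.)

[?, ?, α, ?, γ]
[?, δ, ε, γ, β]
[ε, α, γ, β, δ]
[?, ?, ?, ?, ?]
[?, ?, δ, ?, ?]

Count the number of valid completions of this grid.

3

Day 1, shift 1: eliminating its day and shift leaves {β, δ}.
Day 1, shift 2: eliminating its day and shift leaves {ε, β}.
Day 1, shift 4: eliminating its day and shift leaves {ε, δ}.
Day 2, shift 1: eliminating its day and shift leaves {α}.
Day 4, shift 1: eliminating its day and shift leaves {β, α, δ, γ}.
Day 4, shift 2: eliminating its day and shift leaves {ε, β, γ}.
Day 4, shift 3: eliminating its day and shift leaves {β}.
Day 4, shift 4: eliminating its day and shift leaves {ε, α, δ}.
Day 4, shift 5: eliminating its day and shift leaves {ε, α}.
Day 5, shift 1: eliminating its day and shift leaves {β, α, γ}.
Day 5, shift 2: eliminating its day and shift leaves {ε, β, γ}.
Day 5, shift 4: eliminating its day and shift leaves {ε, α}.
Day 5, shift 5: eliminating its day and shift leaves {ε, α}.
Enumerating the assignments across these blanks that avoid any day or shift repeat gives 3 completions.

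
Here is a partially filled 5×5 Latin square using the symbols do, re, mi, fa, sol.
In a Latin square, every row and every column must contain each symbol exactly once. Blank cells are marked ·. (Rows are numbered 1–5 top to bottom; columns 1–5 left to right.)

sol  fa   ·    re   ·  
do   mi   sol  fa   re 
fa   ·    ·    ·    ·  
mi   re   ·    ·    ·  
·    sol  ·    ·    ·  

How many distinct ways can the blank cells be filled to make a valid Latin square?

3

Row 1, column 3: eliminating its row and column leaves {do, mi}.
Row 1, column 5: eliminating its row and column leaves {do, mi}.
Row 3, column 2: eliminating its row and column leaves {do}.
Row 3, column 3: eliminating its row and column leaves {do, re, mi}.
Row 3, column 4: eliminating its row and column leaves {do, mi, sol}.
Row 3, column 5: eliminating its row and column leaves {do, mi, sol}.
Row 4, column 3: eliminating its row and column leaves {do, fa}.
Row 4, column 4: eliminating its row and column leaves {do, sol}.
Row 4, column 5: eliminating its row and column leaves {do, fa, sol}.
Row 5, column 1: eliminating its row and column leaves {re}.
Row 5, column 3: eliminating its row and column leaves {do, re, mi, fa}.
Row 5, column 4: eliminating its row and column leaves {do, mi}.
Row 5, column 5: eliminating its row and column leaves {do, mi, fa}.
Enumerating the assignments across these blanks that avoid any row or column repeat gives 3 completions.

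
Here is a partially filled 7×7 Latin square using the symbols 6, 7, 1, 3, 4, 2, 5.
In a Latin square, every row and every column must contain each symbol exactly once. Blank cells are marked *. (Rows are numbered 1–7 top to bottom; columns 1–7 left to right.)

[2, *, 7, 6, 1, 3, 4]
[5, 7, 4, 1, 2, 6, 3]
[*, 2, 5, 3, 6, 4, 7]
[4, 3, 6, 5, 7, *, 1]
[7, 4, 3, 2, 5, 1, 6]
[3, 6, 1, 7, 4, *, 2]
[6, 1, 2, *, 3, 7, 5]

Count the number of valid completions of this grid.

1

Row 1, column 2: eliminating its row and column leaves {5}.
Row 3, column 1: eliminating its row and column leaves {1}.
Row 4, column 6: eliminating its row and column leaves {2}.
Row 6, column 6: eliminating its row and column leaves {5}.
Row 7, column 4: eliminating its row and column leaves {4}.
Only one assignment across all blanks avoids any row or column repeat, giving 1 completion.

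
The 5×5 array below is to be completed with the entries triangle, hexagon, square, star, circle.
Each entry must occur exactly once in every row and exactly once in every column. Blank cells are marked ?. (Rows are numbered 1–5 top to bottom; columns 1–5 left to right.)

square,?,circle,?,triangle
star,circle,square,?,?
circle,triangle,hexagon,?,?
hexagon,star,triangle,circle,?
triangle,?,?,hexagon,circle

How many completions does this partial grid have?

1

Row 1, column 2: eliminating its row and column leaves {hexagon}.
Row 1, column 4: eliminating its row and column leaves {star}.
Row 2, column 4: eliminating its row and column leaves {triangle}.
Row 2, column 5: eliminating its row and column leaves {hexagon}.
Row 3, column 4: eliminating its row and column leaves {square, star}.
Row 3, column 5: eliminating its row and column leaves {square, star}.
Row 4, column 5: eliminating its row and column leaves {square}.
Row 5, column 2: eliminating its row and column leaves {square}.
Row 5, column 3: eliminating its row and column leaves {star}.
Only one assignment across all blanks avoids any row or column repeat, giving 1 completion.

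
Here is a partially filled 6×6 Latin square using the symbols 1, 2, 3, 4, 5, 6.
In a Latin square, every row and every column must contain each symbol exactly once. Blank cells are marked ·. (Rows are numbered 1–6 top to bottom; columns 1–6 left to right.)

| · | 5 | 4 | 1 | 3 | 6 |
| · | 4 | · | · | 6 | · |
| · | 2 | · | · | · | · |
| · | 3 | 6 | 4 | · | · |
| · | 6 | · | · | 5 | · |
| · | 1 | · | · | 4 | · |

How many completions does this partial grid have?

Row 1, column 1: eliminating its row and column leaves {2}.
Row 2, column 1: eliminating its row and column leaves {1, 2, 3, 5}.
Row 2, column 3: eliminating its row and column leaves {1, 2, 3, 5}.
Row 2, column 4: eliminating its row and column leaves {2, 3, 5}.
Row 2, column 6: eliminating its row and column leaves {1, 2, 3, 5}.
Row 3, column 1: eliminating its row and column leaves {1, 3, 4, 5, 6}.
Row 3, column 3: eliminating its row and column leaves {1, 3, 5}.
Row 3, column 4: eliminating its row and column leaves {3, 5, 6}.
Row 3, column 5: eliminating its row and column leaves {1}.
Row 3, column 6: eliminating its row and column leaves {1, 3, 4, 5}.
Row 4, column 1: eliminating its row and column leaves {1, 2, 5}.
Row 4, column 5: eliminating its row and column leaves {1, 2}.
Row 4, column 6: eliminating its row and column leaves {1, 2, 5}.
Row 5, column 1: eliminating its row and column leaves {1, 2, 3, 4}.
Row 5, column 3: eliminating its row and column leaves {1, 2, 3}.
Row 5, column 4: eliminating its row and column leaves {2, 3}.
Row 5, column 6: eliminating its row and column leaves {1, 2, 3, 4}.
Row 6, column 1: eliminating its row and column leaves {2, 3, 5, 6}.
Row 6, column 3: eliminating its row and column leaves {2, 3, 5}.
Row 6, column 4: eliminating its row and column leaves {2, 3, 5, 6}.
Row 6, column 6: eliminating its row and column leaves {2, 3, 5}.
Enumerating the assignments across these blanks that avoid any row or column repeat gives 30 completions.

30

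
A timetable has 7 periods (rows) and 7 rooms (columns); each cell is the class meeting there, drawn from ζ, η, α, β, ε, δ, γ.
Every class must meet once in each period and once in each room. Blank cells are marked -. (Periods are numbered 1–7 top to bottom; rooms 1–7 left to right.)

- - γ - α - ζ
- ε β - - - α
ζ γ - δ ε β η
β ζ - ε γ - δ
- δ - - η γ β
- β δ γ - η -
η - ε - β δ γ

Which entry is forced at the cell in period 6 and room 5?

ζ

Period 6 already has {η, β, δ, γ} and room 5 already has {η, α, β, ε, γ}, so period 6, room 5 must be ζ.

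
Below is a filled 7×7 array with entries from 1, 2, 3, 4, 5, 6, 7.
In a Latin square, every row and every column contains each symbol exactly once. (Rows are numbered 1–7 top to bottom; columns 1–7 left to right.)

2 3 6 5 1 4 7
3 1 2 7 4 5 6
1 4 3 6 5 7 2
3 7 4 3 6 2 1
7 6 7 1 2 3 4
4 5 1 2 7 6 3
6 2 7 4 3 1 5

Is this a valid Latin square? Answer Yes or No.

No

Row 4 contains 3 twice (at columns 1 and 4); row 5 is also not a permutation.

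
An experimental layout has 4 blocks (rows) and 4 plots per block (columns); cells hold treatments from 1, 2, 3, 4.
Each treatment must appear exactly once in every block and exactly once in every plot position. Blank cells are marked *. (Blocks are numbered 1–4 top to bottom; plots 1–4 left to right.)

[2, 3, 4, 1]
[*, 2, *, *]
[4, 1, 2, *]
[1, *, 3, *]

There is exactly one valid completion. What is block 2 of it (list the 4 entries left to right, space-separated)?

3 2 1 4

Block 2, plot 1: block 2 has {2} and plot 1 has {1, 2, 4}, leaving only 3.
Block 2, plot 3: block 2 has {2, 3} and plot 3 has {2, 3, 4}, leaving only 1.
Block 2, plot 4: block 2 has {1, 2, 3} and plot 4 has {1}, leaving only 4.
So block 2 reads: 3 2 1 4.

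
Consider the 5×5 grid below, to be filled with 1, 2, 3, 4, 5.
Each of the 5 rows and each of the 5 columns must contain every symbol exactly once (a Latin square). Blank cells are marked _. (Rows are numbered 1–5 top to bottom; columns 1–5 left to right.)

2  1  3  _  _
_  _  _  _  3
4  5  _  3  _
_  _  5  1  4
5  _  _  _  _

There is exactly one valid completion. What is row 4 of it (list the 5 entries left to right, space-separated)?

Row 4, column 1: row 4 has {1, 4, 5} and column 1 has {2, 4, 5}, leaving only 3.
Row 4, column 2: row 4 has {1, 3, 4, 5} and column 2 has {1, 5}, leaving only 2.
So row 4 reads: 3 2 5 1 4.

3 2 5 1 4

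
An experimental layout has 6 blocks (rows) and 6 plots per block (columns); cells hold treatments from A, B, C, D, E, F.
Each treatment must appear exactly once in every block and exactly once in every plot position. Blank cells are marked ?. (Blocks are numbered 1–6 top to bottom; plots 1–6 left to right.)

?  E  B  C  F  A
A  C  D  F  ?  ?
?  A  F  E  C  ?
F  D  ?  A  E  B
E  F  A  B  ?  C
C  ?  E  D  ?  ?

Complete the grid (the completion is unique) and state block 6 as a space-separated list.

C B E D A F

Block 6, plot 2: block 6 has {C, D, E} and plot 2 has {A, C, D, E, F}, leaving only B.
Block 6, plot 5: block 6 has {B, C, D, E} and plot 5 has {C, E, F}, leaving only A.
Block 6, plot 6: block 6 has {A, B, C, D, E} and plot 6 has {A, B, C}, leaving only F.
So block 6 reads: C B E D A F.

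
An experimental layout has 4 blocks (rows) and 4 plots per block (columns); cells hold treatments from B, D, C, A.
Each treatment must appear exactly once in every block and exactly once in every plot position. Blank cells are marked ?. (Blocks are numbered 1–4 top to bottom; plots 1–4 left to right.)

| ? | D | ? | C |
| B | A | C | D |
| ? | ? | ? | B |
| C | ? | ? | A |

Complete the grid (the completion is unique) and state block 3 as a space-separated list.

Block 3, plot 2: block 3 has {B} and plot 2 has {D, A}, leaving only C.
Block 1, plot 1: block 1 has {D, C} and plot 1 has {B, C}, leaving only A.
Block 3, plot 1: block 3 has {B, C} and plot 1 has {B, C, A}, leaving only D.
Block 3, plot 3: block 3 has {B, D, C} and plot 3 has {C}, leaving only A.
So block 3 reads: D C A B.

D C A B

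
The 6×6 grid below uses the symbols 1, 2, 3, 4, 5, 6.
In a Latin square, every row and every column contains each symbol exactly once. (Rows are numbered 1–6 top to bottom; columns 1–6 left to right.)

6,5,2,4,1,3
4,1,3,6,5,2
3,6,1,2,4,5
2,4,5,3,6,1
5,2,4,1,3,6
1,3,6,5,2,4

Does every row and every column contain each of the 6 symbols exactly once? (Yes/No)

Each row is a permutation of the 6 symbols, and so is each column.

Yes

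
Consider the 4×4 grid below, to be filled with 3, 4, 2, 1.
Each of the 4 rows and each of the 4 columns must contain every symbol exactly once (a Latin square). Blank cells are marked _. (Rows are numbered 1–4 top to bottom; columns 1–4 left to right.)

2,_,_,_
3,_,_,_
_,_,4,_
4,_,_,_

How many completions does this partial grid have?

8

Row 1, column 2: eliminating its row and column leaves {3, 4, 1}.
Row 1, column 3: eliminating its row and column leaves {3, 1}.
Row 1, column 4: eliminating its row and column leaves {3, 4, 1}.
Row 2, column 2: eliminating its row and column leaves {4, 2, 1}.
Row 2, column 3: eliminating its row and column leaves {2, 1}.
Row 2, column 4: eliminating its row and column leaves {4, 2, 1}.
Row 3, column 1: eliminating its row and column leaves {1}.
Row 3, column 2: eliminating its row and column leaves {3, 2, 1}.
Row 3, column 4: eliminating its row and column leaves {3, 2, 1}.
Row 4, column 2: eliminating its row and column leaves {3, 2, 1}.
Row 4, column 3: eliminating its row and column leaves {3, 2, 1}.
Row 4, column 4: eliminating its row and column leaves {3, 2, 1}.
Enumerating the assignments across these blanks that avoid any row or column repeat gives 8 completions.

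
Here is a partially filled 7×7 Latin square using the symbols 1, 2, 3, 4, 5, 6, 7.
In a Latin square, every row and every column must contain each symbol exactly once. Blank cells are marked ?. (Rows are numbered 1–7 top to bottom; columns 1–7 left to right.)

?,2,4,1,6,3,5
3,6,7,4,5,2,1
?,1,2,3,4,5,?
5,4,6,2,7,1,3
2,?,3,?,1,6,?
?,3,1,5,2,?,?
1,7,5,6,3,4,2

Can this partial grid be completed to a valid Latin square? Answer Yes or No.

No row or column among the givens repeats a symbol, and propagating forced cells runs into no contradiction.
One valid completion exists (for instance, 7 2 4 1 6 3 5 / 3 6 7 4 5 2 1 / 6 1 2 3 4 5 7 / 5 4 6 2 7 1 3 / 2 5 3 7 1 6 4 / 4 3 1 5 2 7 6 / 1 7 5 6 3 4 2).

Yes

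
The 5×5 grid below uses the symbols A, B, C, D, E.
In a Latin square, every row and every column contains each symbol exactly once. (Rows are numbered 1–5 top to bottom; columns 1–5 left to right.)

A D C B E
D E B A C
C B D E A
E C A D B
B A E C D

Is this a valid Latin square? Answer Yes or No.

Each row is a permutation of the 5 symbols, and so is each column.

Yes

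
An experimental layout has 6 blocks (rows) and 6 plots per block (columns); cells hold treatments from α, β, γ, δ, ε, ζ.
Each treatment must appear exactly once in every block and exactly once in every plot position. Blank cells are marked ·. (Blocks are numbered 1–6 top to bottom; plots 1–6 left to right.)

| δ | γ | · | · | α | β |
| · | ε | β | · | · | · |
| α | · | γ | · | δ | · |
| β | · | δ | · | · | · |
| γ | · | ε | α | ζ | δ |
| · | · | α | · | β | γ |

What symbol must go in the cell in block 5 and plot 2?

Block 5 already has {α, γ, δ, ε, ζ} and plot 2 already has {γ, ε}, so block 5, plot 2 must be β.

β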